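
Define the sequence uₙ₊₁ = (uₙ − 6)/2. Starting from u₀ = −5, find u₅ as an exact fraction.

−191/32

u₁ = ((−5) − 6)/2 = −11/2.
u₂ = ((−11/2) − 6)/2 = −23/4.
u₃ = ((−23/4) − 6)/2 = −47/8.
u₄ = ((−47/8) − 6)/2 = −95/16.
u₅ = ((−95/16) − 6)/2 = −191/32.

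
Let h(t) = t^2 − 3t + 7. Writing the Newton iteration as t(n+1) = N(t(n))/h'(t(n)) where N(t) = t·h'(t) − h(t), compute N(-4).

h'(t) = 2t − 3.
N(t) = t·h'(t) − h(t) = t·(2t − 3) − (t^2 − 3t + 7) = t^2 − 7.
N(-4) = 9.

9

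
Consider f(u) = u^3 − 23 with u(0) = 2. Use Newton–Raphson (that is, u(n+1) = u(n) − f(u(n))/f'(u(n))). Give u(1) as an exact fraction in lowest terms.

13/4

f'(u) = 3u^2.
f(2) = −15, f'(2) = 12, so u(1) = 2 − (−15)/12 = 13/4.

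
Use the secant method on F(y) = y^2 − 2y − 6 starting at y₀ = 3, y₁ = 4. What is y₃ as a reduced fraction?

F(3) = −3, F(4) = 2. y₂ = 4 − 2·(4 − 3)/(2 − (−3)) = 18/5.
F(4) = 2, F(18/5) = −6/25. y₃ = (18/5) − (−6/25)·((18/5) − 4)/((−6/25) − 2) = 51/14.

51/14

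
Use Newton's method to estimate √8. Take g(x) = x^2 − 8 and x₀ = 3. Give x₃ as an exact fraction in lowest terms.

g'(x) = 2x.
g(3) = 1, g'(3) = 6, so x₁ = 3 − 1/6 = 17/6.
g(17/6) = 1/36, g'(17/6) = 17/3, so x₂ = (17/6) − (1/36)/(17/3) = 577/204.
g(577/204) = 1/41616, g'(577/204) = 577/102, so x₃ = (577/204) − (1/41616)/(577/102) = 665857/235416.

665857/235416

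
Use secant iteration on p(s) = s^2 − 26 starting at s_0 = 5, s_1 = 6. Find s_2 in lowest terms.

56/11

p(5) = −1, p(6) = 10. s_2 = 6 − 10·(6 − 5)/(10 − (−1)) = 56/11.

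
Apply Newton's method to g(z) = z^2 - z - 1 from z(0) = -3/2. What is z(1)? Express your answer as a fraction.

g'(z) = 2z - 1.
g(-3/2) = 11/4, g'(-3/2) = -4, so z(1) = (-3/2) - (11/4)/(-4) = -13/16.

-13/16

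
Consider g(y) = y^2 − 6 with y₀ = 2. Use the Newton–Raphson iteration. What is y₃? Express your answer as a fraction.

4801/1960

g'(y) = 2y.
g(2) = −2, g'(2) = 4, so y₁ = 2 − (−2)/4 = 5/2.
g(5/2) = 1/4, g'(5/2) = 5, so y₂ = (5/2) − (1/4)/5 = 49/20.
g(49/20) = 1/400, g'(49/20) = 49/10, so y₃ = (49/20) − (1/400)/(49/10) = 4801/1960.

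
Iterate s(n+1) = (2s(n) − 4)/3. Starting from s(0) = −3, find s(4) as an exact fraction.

−308/81

s(1) = (2·(−3) − 4)/3 = −10/3.
s(2) = (2·(−10/3) − 4)/3 = −32/9.
s(3) = (2·(−32/9) − 4)/3 = −100/27.
s(4) = (2·(−100/27) − 4)/3 = −308/81.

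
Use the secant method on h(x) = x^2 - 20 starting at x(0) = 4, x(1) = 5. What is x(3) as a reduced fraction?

h(4) = -4, h(5) = 5. x(2) = 5 - 5·(5 - 4)/(5 - (-4)) = 40/9.
h(5) = 5, h(40/9) = -20/81. x(3) = (40/9) - (-20/81)·((40/9) - 5)/((-20/81) - 5) = 76/17.

76/17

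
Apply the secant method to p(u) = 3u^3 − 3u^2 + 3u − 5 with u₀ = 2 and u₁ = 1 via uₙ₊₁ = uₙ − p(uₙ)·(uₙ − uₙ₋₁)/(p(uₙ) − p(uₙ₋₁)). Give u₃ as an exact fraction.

p(2) = 13, p(1) = −2. u₂ = 1 − (−2)·(1 − 2)/((−2) − 13) = 17/15.
p(1) = −2, p(17/15) = −1222/1125. u₃ = (17/15) − (−1222/1125)·((17/15) − 1)/((−1222/1125) − (−2)) = 332/257.

332/257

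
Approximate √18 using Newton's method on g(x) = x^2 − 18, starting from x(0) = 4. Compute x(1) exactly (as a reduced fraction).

17/4

g'(x) = 2x.
g(4) = −2, g'(4) = 8, so x(1) = 4 − (−2)/8 = 17/4.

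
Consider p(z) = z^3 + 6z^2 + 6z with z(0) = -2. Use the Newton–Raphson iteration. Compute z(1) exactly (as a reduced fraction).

p'(z) = 3z^2 + 12z + 6.
p(-2) = 4, p'(-2) = -6, so z(1) = (-2) - 4/(-6) = -4/3.

-4/3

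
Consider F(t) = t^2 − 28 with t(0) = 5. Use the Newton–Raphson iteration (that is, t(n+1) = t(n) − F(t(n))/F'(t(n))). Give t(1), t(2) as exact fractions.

t(1) = 53/10, t(2) = 5609/1060

F'(t) = 2t.
F(5) = −3, F'(5) = 10, so t(1) = 5 − (−3)/10 = 53/10.
F(53/10) = 9/100, F'(53/10) = 53/5, so t(2) = (53/10) − (9/100)/(53/5) = 5609/1060.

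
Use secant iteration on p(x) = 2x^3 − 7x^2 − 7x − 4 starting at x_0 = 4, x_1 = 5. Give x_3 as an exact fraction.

10739/2452

p(4) = −16, p(5) = 36. x_2 = 5 − 36·(5 − 4)/(36 − (−16)) = 56/13.
p(5) = 36, p(56/13) = −9180/2197. x_3 = (56/13) − (−9180/2197)·((56/13) − 5)/((−9180/2197) − 36) = 10739/2452.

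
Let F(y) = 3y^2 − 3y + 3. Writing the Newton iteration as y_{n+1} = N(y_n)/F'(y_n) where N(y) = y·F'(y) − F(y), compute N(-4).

45

F'(y) = 6y − 3.
N(y) = y·F'(y) − F(y) = y·(6y − 3) − (3y^2 − 3y + 3) = 3y^2 − 3.
N(-4) = 45.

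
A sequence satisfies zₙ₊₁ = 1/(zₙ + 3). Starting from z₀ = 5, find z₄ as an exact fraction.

83/274

z₁ = 1/(5 + 3) = 1/8.
z₂ = 1/(1/8 + 3) = 8/25.
z₃ = 1/(8/25 + 3) = 25/83.
z₄ = 1/(25/83 + 3) = 83/274.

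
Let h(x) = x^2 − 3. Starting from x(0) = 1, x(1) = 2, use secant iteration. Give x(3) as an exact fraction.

19/11

h(1) = −2, h(2) = 1. x(2) = 2 − 1·(2 − 1)/(1 − (−2)) = 5/3.
h(2) = 1, h(5/3) = −2/9. x(3) = (5/3) − (−2/9)·((5/3) − 2)/((−2/9) − 1) = 19/11.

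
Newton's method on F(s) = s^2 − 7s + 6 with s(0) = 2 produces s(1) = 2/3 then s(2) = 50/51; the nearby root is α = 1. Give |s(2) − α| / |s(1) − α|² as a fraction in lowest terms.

s(1) − α = 2/3 − 1 = −1/3, so |s(1) − α| = 1/3.
s(2) − α = 50/51 − 1 = −1/51, so |s(2) − α| = 1/51.
|s(1) − α|² = 1/9.
Ratio = (1/51) / (1/9) = 3/17.

3/17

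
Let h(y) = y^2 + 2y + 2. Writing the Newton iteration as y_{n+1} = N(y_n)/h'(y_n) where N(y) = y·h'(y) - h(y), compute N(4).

14

h'(y) = 2y + 2.
N(y) = y·h'(y) - h(y) = y·(2y + 2) - (y^2 + 2y + 2) = y^2 - 2.
N(4) = 14.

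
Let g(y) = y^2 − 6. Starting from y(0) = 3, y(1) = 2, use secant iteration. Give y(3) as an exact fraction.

27/11

g(3) = 3, g(2) = −2. y(2) = 2 − (−2)·(2 − 3)/((−2) − 3) = 12/5.
g(2) = −2, g(12/5) = −6/25. y(3) = (12/5) − (−6/25)·((12/5) − 2)/((−6/25) − (−2)) = 27/11.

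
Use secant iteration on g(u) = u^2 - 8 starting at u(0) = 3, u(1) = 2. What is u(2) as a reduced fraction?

g(3) = 1, g(2) = -4. u(2) = 2 - (-4)·(2 - 3)/((-4) - 1) = 14/5.

14/5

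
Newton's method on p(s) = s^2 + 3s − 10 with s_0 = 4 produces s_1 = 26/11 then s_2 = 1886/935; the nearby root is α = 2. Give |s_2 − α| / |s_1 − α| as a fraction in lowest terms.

s_1 − α = 26/11 − 2 = 4/11, so |s_1 − α| = 4/11.
s_2 − α = 1886/935 − 2 = 16/935, so |s_2 − α| = 16/935.
Ratio = (16/935) / (4/11) = 4/85.

4/85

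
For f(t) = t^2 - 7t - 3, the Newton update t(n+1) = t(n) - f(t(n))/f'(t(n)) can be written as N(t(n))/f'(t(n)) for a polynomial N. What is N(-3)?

f'(t) = 2t - 7.
N(t) = t·f'(t) - f(t) = t·(2t - 7) - (t^2 - 7t - 3) = t^2 + 3.
N(-3) = 12.

12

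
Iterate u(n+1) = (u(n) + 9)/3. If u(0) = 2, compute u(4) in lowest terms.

u(1) = (2 + 9)/3 = 11/3.
u(2) = ((11/3) + 9)/3 = 38/9.
u(3) = ((38/9) + 9)/3 = 119/27.
u(4) = ((119/27) + 9)/3 = 362/81.

362/81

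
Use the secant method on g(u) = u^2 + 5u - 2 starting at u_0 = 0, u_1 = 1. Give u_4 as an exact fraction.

g(0) = -2, g(1) = 4. u_2 = 1 - 4·(1 - 0)/(4 - (-2)) = 1/3.
g(1) = 4, g(1/3) = -2/9. u_3 = (1/3) - (-2/9)·((1/3) - 1)/((-2/9) - 4) = 7/19.
g(1/3) = -2/9, g(7/19) = -8/361. u_4 = (7/19) - (-8/361)·((7/19) - (1/3))/((-8/361) - (-2/9)) = 121/325.

121/325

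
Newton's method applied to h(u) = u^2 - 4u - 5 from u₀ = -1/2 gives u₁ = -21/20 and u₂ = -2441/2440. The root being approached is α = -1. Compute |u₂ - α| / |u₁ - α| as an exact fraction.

1/122

u₁ - α = -21/20 - (-1) = -21/20 + 1 = -1/20, so |u₁ - α| = 1/20.
u₂ - α = -2441/2440 - (-1) = -2441/2440 + 1 = -1/2440, so |u₂ - α| = 1/2440.
Ratio = (1/2440) / (1/20) = 1/122.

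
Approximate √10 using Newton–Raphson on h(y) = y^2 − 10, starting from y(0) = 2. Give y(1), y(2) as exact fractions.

h'(y) = 2y.
h(2) = −6, h'(2) = 4, so y(1) = 2 − (−6)/4 = 7/2.
h(7/2) = 9/4, h'(7/2) = 7, so y(2) = (7/2) − (9/4)/7 = 89/28.

y(1) = 7/2, y(2) = 89/28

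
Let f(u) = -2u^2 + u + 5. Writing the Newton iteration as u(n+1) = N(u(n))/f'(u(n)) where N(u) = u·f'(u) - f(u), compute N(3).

f'(u) = -4u + 1.
N(u) = u·f'(u) - f(u) = u·(-4u + 1) - (-2u^2 + u + 5) = -2u^2 - 5.
N(3) = -23.

-23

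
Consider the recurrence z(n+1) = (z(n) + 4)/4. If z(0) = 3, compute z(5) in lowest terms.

z(1) = (3 + 4)/4 = 7/4.
z(2) = ((7/4) + 4)/4 = 23/16.
z(3) = ((23/16) + 4)/4 = 87/64.
z(4) = ((87/64) + 4)/4 = 343/256.
z(5) = ((343/256) + 4)/4 = 1367/1024.

1367/1024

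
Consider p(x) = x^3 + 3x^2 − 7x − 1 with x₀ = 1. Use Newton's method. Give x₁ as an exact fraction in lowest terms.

3

p'(x) = 3x^2 + 6x − 7.
p(1) = −4, p'(1) = 2, so x₁ = 1 − (−4)/2 = 3.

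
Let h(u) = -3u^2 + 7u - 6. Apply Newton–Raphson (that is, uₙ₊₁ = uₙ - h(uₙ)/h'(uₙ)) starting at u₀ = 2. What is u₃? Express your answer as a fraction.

h'(u) = -6u + 7.
h(2) = -4, h'(2) = -5, so u₁ = 2 - (-4)/(-5) = 6/5.
h(6/5) = -48/25, h'(6/5) = -1/5, so u₂ = (6/5) - (-48/25)/(-1/5) = -42/5.
h(-42/5) = -6912/25, h'(-42/5) = 287/5, so u₃ = (-42/5) - (-6912/25)/(287/5) = -5142/1435.

-5142/1435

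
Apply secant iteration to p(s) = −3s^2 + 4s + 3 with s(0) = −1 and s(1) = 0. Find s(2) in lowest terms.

p(−1) = −4, p(0) = 3. s(2) = 0 − 3·(0 − (−1))/(3 − (−4)) = −3/7.

−3/7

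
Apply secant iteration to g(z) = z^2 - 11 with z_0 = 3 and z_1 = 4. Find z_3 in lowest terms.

169/51

g(3) = -2, g(4) = 5. z_2 = 4 - 5·(4 - 3)/(5 - (-2)) = 23/7.
g(4) = 5, g(23/7) = -10/49. z_3 = (23/7) - (-10/49)·((23/7) - 4)/((-10/49) - 5) = 169/51.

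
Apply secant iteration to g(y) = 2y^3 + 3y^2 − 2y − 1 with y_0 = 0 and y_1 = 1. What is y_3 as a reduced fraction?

13/22

g(0) = −1, g(1) = 2. y_2 = 1 − 2·(1 − 0)/(2 − (−1)) = 1/3.
g(1) = 2, g(1/3) = −34/27. y_3 = (1/3) − (−34/27)·((1/3) − 1)/((−34/27) − 2) = 13/22.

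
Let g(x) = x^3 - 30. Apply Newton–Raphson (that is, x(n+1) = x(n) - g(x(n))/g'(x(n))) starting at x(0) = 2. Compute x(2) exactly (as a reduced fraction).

15407/4761

g'(x) = 3x^2.
g(2) = -22, g'(2) = 12, so x(1) = 2 - (-22)/12 = 23/6.
g(23/6) = 5687/216, g'(23/6) = 529/12, so x(2) = (23/6) - (5687/216)/(529/12) = 15407/4761.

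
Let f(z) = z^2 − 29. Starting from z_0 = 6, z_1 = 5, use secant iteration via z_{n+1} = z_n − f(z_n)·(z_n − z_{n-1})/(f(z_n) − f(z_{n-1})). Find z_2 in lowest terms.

59/11

f(6) = 7, f(5) = −4. z_2 = 5 − (−4)·(5 − 6)/((−4) − 7) = 59/11.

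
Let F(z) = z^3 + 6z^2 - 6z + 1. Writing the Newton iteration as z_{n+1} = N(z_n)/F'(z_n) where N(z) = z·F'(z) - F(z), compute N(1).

7

F'(z) = 3z^2 + 12z - 6.
N(z) = z·F'(z) - F(z) = z·(3z^2 + 12z - 6) - (z^3 + 6z^2 - 6z + 1) = 2z^3 + 6z^2 - 1.
N(1) = 7.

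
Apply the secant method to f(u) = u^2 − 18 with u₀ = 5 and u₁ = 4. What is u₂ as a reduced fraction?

38/9

f(5) = 7, f(4) = −2. u₂ = 4 − (−2)·(4 − 5)/((−2) − 7) = 38/9.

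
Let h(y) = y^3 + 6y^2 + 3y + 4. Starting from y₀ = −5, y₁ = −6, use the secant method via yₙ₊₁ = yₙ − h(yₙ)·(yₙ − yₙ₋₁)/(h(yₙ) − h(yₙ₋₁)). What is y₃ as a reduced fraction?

−106/19

h(−5) = 14, h(−6) = −14. y₂ = (−6) − (−14)·((−6) − (−5))/((−14) − 14) = −11/2.
h(−6) = −14, h(−11/2) = 21/8. y₃ = (−11/2) − (21/8)·((−11/2) − (−6))/((21/8) − (−14)) = −106/19.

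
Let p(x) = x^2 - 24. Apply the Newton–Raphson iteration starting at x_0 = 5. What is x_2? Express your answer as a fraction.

4801/980

p'(x) = 2x.
p(5) = 1, p'(5) = 10, so x_1 = 5 - 1/10 = 49/10.
p(49/10) = 1/100, p'(49/10) = 49/5, so x_2 = (49/10) - (1/100)/(49/5) = 4801/980.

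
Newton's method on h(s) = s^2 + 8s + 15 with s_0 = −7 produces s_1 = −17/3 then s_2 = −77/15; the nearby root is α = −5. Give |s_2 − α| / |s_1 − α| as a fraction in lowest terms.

1/5

s_1 − α = −17/3 − (−5) = −17/3 + 5 = −2/3, so |s_1 − α| = 2/3.
s_2 − α = −77/15 − (−5) = −77/15 + 5 = −2/15, so |s_2 − α| = 2/15.
Ratio = (2/15) / (2/3) = 1/5.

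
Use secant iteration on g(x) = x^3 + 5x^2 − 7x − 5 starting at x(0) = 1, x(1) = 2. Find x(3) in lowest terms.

g(1) = −6, g(2) = 9. x(2) = 2 − 9·(2 − 1)/(9 − (−6)) = 7/5.
g(2) = 9, g(7/5) = −282/125. x(3) = (7/5) − (−282/125)·((7/5) − 2)/((−282/125) − 9) = 713/469.

713/469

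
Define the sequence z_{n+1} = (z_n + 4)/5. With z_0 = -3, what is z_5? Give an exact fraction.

3121/3125

z_1 = ((-3) + 4)/5 = 1/5.
z_2 = ((1/5) + 4)/5 = 21/25.
z_3 = ((21/25) + 4)/5 = 121/125.
z_4 = ((121/125) + 4)/5 = 621/625.
z_5 = ((621/625) + 4)/5 = 3121/3125.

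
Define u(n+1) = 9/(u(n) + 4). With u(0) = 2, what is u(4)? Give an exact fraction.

558/347

u(1) = 9/(2 + 4) = 3/2.
u(2) = 9/(3/2 + 4) = 18/11.
u(3) = 9/(18/11 + 4) = 99/62.
u(4) = 9/(99/62 + 4) = 558/347.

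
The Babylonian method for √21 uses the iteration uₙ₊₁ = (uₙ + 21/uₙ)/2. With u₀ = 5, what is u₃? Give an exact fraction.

277727/60605

u₁ = (5 + 21/5)/2 = 23/5.
u₂ = (23/5 + 21/(23/5))/2 = 527/115.
u₃ = (527/115 + 21/(527/115))/2 = 277727/60605.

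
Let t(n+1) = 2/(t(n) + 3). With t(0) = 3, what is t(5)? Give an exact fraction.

32/57

t(1) = 2/(3 + 3) = 1/3.
t(2) = 2/(1/3 + 3) = 3/5.
t(3) = 2/(3/5 + 3) = 5/9.
t(4) = 2/(5/9 + 3) = 9/16.
t(5) = 2/(9/16 + 3) = 32/57.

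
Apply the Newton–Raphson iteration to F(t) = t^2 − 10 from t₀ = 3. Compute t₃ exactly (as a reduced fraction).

F'(t) = 2t.
F(3) = −1, F'(3) = 6, so t₁ = 3 − (−1)/6 = 19/6.
F(19/6) = 1/36, F'(19/6) = 19/3, so t₂ = (19/6) − (1/36)/(19/3) = 721/228.
F(721/228) = 1/51984, F'(721/228) = 721/114, so t₃ = (721/228) − (1/51984)/(721/114) = 1039681/328776.

1039681/328776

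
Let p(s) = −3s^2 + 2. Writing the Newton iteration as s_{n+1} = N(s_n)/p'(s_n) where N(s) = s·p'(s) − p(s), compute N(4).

p'(s) = −6s.
N(s) = s·p'(s) − p(s) = s·(−6s) − (−3s^2 + 2) = −3s^2 − 2.
N(4) = −50.

−50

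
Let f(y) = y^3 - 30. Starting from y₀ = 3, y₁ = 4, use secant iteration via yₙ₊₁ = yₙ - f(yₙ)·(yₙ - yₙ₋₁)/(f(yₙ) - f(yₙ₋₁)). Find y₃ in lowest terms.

f(3) = -3, f(4) = 34. y₂ = 4 - 34·(4 - 3)/(34 - (-3)) = 114/37.
f(4) = 34, f(114/37) = -38046/50653. y₃ = (114/37) - (-38046/50653)·((114/37) - 4)/((-38046/50653) - 34) = 80271/25886.

80271/25886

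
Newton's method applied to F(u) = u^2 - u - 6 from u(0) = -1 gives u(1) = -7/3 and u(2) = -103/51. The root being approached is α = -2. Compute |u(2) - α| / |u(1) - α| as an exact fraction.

1/17

u(1) - α = -7/3 - (-2) = -7/3 + 2 = -1/3, so |u(1) - α| = 1/3.
u(2) - α = -103/51 - (-2) = -103/51 + 2 = -1/51, so |u(2) - α| = 1/51.
Ratio = (1/51) / (1/3) = 1/17.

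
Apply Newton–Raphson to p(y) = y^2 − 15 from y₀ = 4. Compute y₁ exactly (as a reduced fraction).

p'(y) = 2y.
p(4) = 1, p'(4) = 8, so y₁ = 4 − 1/8 = 31/8.

31/8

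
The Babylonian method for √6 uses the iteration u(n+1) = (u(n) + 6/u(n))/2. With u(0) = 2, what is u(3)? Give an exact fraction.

u(1) = (2 + 6/2)/2 = 5/2.
u(2) = (5/2 + 6/(5/2))/2 = 49/20.
u(3) = (49/20 + 6/(49/20))/2 = 4801/1960.

4801/1960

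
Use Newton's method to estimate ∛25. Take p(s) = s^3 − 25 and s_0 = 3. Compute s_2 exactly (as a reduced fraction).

p'(s) = 3s^2.
p(3) = 2, p'(3) = 27, so s_1 = 3 − 2/27 = 79/27.
p(79/27) = 964/19683, p'(79/27) = 6241/243, so s_2 = (79/27) − (964/19683)/(6241/243) = 1478153/505521.

1478153/505521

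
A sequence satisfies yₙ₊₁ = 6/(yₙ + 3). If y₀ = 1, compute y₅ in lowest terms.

y₁ = 6/(1 + 3) = 3/2.
y₂ = 6/(3/2 + 3) = 4/3.
y₃ = 6/(4/3 + 3) = 18/13.
y₄ = 6/(18/13 + 3) = 26/19.
y₅ = 6/(26/19 + 3) = 114/83.

114/83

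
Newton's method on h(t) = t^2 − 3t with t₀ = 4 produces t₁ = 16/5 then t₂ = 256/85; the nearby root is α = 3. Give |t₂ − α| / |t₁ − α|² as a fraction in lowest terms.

5/17

t₁ − α = 16/5 − 3 = 1/5, so |t₁ − α| = 1/5.
t₂ − α = 256/85 − 3 = 1/85, so |t₂ − α| = 1/85.
|t₁ − α|² = 1/25.
Ratio = (1/85) / (1/25) = 5/17.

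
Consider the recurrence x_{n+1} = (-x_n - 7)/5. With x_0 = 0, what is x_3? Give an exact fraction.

-147/125

x_1 = (-0 - 7)/5 = -7/5.
x_2 = (-(-7/5) - 7)/5 = -28/25.
x_3 = (-(-28/25) - 7)/5 = -147/125.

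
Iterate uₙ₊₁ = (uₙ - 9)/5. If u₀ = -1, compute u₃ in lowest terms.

u₁ = ((-1) - 9)/5 = -2.
u₂ = ((-2) - 9)/5 = -11/5.
u₃ = ((-11/5) - 9)/5 = -56/25.

-56/25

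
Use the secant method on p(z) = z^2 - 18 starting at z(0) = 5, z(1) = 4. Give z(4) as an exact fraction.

p(5) = 7, p(4) = -2. z(2) = 4 - (-2)·(4 - 5)/((-2) - 7) = 38/9.
p(4) = -2, p(38/9) = -14/81. z(3) = (38/9) - (-14/81)·((38/9) - 4)/((-14/81) - (-2)) = 157/37.
p(38/9) = -14/81, p(157/37) = 7/1369. z(4) = (157/37) - (7/1369)·((157/37) - (38/9))/((7/1369) - (-14/81)) = 11960/2819.

11960/2819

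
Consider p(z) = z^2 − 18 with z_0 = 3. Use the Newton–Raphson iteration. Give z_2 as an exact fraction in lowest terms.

17/4

p'(z) = 2z.
p(3) = −9, p'(3) = 6, so z_1 = 3 − (−9)/6 = 9/2.
p(9/2) = 9/4, p'(9/2) = 9, so z_2 = (9/2) − (9/4)/9 = 17/4.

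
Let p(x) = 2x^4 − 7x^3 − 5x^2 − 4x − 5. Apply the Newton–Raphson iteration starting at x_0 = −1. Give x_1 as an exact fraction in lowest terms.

−20/23

p'(x) = 8x^3 − 21x^2 − 10x − 4.
p(−1) = 3, p'(−1) = −23, so x_1 = (−1) − 3/(−23) = −20/23.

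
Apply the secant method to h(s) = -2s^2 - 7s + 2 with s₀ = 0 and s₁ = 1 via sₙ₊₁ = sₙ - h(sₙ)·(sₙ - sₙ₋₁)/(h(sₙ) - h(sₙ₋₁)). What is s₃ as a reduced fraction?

h(0) = 2, h(1) = -7. s₂ = 1 - (-7)·(1 - 0)/((-7) - 2) = 2/9.
h(1) = -7, h(2/9) = 28/81. s₃ = (2/9) - (28/81)·((2/9) - 1)/((28/81) - (-7)) = 22/85.

22/85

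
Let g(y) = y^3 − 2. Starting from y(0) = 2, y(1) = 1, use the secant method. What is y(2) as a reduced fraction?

8/7

g(2) = 6, g(1) = −1. y(2) = 1 − (−1)·(1 − 2)/((−1) − 6) = 8/7.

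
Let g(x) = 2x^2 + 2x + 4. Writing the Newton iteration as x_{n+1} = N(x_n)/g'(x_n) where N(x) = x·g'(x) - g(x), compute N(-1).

-2

g'(x) = 4x + 2.
N(x) = x·g'(x) - g(x) = x·(4x + 2) - (2x^2 + 2x + 4) = 2x^2 - 4.
N(-1) = -2.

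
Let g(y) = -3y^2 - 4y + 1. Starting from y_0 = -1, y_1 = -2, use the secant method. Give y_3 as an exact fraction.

-47/31

g(-1) = 2, g(-2) = -3. y_2 = (-2) - (-3)·((-2) - (-1))/((-3) - 2) = -7/5.
g(-2) = -3, g(-7/5) = 18/25. y_3 = (-7/5) - (18/25)·((-7/5) - (-2))/((18/25) - (-3)) = -47/31.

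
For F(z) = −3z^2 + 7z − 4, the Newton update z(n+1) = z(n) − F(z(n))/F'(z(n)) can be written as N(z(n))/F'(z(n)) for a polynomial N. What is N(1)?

F'(z) = −6z + 7.
N(z) = z·F'(z) − F(z) = z·(−6z + 7) − (−3z^2 + 7z − 4) = −3z^2 + 4.
N(1) = 1.

1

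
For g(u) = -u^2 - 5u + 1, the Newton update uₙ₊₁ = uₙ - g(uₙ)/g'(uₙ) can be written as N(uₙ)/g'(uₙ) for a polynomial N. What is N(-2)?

-5

g'(u) = -2u - 5.
N(u) = u·g'(u) - g(u) = u·(-2u - 5) - (-u^2 - 5u + 1) = -u^2 - 1.
N(-2) = -5.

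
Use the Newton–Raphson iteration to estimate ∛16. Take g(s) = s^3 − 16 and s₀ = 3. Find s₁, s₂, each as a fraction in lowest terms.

s₁ = 70/27, s₂ = 250232/99225

g'(s) = 3s^2.
g(3) = 11, g'(3) = 27, so s₁ = 3 − 11/27 = 70/27.
g(70/27) = 28072/19683, g'(70/27) = 4900/243, so s₂ = (70/27) − (28072/19683)/(4900/243) = 250232/99225.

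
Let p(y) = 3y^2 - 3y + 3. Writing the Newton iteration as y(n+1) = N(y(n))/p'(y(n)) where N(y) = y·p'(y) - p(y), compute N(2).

9

p'(y) = 6y - 3.
N(y) = y·p'(y) - p(y) = y·(6y - 3) - (3y^2 - 3y + 3) = 3y^2 - 3.
N(2) = 9.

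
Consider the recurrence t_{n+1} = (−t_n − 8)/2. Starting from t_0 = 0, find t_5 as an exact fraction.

t_1 = (−0 − 8)/2 = −4.
t_2 = (−(−4) − 8)/2 = −2.
t_3 = (−(−2) − 8)/2 = −3.
t_4 = (−(−3) − 8)/2 = −5/2.
t_5 = (−(−5/2) − 8)/2 = −11/4.

−11/4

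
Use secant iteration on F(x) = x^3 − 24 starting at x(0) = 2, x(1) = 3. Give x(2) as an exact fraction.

54/19

F(2) = −16, F(3) = 3. x(2) = 3 − 3·(3 − 2)/(3 − (−16)) = 54/19.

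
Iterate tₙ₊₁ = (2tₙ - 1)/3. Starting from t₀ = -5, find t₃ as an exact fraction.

t₁ = (2·(-5) - 1)/3 = -11/3.
t₂ = (2·(-11/3) - 1)/3 = -25/9.
t₃ = (2·(-25/9) - 1)/3 = -59/27.

-59/27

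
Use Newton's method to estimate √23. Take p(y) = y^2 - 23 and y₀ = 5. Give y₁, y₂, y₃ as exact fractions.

p'(y) = 2y.
p(5) = 2, p'(5) = 10, so y₁ = 5 - 2/10 = 24/5.
p(24/5) = 1/25, p'(24/5) = 48/5, so y₂ = (24/5) - (1/25)/(48/5) = 1151/240.
p(1151/240) = 1/57600, p'(1151/240) = 1151/120, so y₃ = (1151/240) - (1/57600)/(1151/120) = 2649601/552480.

y₁ = 24/5, y₂ = 1151/240, y₃ = 2649601/552480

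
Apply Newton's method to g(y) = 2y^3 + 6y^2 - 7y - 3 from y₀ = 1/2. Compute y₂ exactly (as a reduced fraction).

4603/713

g'(y) = 6y^2 + 12y - 7.
g(1/2) = -19/4, g'(1/2) = 1/2, so y₁ = (1/2) - (-19/4)/(1/2) = 10.
g(10) = 2527, g'(10) = 713, so y₂ = 10 - 2527/713 = 4603/713.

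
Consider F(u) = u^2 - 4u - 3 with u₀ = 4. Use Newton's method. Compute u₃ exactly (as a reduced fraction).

F'(u) = 2u - 4.
F(4) = -3, F'(4) = 4, so u₁ = 4 - (-3)/4 = 19/4.
F(19/4) = 9/16, F'(19/4) = 11/2, so u₂ = (19/4) - (9/16)/(11/2) = 409/88.
F(409/88) = 81/7744, F'(409/88) = 233/44, so u₃ = (409/88) - (81/7744)/(233/44) = 190513/41008.

190513/41008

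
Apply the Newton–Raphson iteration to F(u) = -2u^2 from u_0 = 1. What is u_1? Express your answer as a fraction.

1/2

F'(u) = -4u.
F(1) = -2, F'(1) = -4, so u_1 = 1 - (-2)/(-4) = 1/2.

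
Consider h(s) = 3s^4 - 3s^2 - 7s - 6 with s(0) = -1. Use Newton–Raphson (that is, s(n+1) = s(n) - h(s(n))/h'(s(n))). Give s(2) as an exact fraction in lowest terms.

-284982/311311

h'(s) = 12s^3 - 6s - 7.
h(-1) = 1, h'(-1) = -13, so s(1) = (-1) - 1/(-13) = -12/13.
h(-12/13) = 2382/28561, h'(-12/13) = -23947/2197, so s(2) = (-12/13) - (2382/28561)/(-23947/2197) = -284982/311311.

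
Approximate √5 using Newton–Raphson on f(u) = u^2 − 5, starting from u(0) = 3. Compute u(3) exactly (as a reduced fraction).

f'(u) = 2u.
f(3) = 4, f'(3) = 6, so u(1) = 3 − 4/6 = 7/3.
f(7/3) = 4/9, f'(7/3) = 14/3, so u(2) = (7/3) − (4/9)/(14/3) = 47/21.
f(47/21) = 4/441, f'(47/21) = 94/21, so u(3) = (47/21) − (4/441)/(94/21) = 2207/987.

2207/987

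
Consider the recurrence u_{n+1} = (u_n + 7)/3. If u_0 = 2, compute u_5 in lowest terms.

u_1 = (2 + 7)/3 = 3.
u_2 = (3 + 7)/3 = 10/3.
u_3 = ((10/3) + 7)/3 = 31/9.
u_4 = ((31/9) + 7)/3 = 94/27.
u_5 = ((94/27) + 7)/3 = 283/81.

283/81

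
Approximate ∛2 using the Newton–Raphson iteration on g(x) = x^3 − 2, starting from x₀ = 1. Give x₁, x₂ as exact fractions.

g'(x) = 3x^2.
g(1) = −1, g'(1) = 3, so x₁ = 1 − (−1)/3 = 4/3.
g(4/3) = 10/27, g'(4/3) = 16/3, so x₂ = (4/3) − (10/27)/(16/3) = 91/72.

x₁ = 4/3, x₂ = 91/72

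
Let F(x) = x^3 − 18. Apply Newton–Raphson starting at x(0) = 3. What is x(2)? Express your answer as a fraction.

755/288

F'(x) = 3x^2.
F(3) = 9, F'(3) = 27, so x(1) = 3 − 9/27 = 8/3.
F(8/3) = 26/27, F'(8/3) = 64/3, so x(2) = (8/3) − (26/27)/(64/3) = 755/288.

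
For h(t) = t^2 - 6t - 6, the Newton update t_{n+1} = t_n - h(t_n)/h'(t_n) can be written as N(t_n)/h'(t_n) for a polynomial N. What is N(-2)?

h'(t) = 2t - 6.
N(t) = t·h'(t) - h(t) = t·(2t - 6) - (t^2 - 6t - 6) = t^2 + 6.
N(-2) = 10.

10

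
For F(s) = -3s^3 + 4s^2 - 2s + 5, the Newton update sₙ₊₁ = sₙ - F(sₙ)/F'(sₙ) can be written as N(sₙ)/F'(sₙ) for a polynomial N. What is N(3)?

F'(s) = -9s^2 + 8s - 2.
N(s) = s·F'(s) - F(s) = s·(-9s^2 + 8s - 2) - (-3s^3 + 4s^2 - 2s + 5) = -6s^3 + 4s^2 - 5.
N(3) = -131.

-131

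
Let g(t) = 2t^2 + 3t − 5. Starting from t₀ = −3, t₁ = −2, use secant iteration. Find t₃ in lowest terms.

g(−3) = 4, g(−2) = −3. t₂ = (−2) − (−3)·((−2) − (−3))/((−3) − 4) = −17/7.
g(−2) = −3, g(−17/7) = −24/49. t₃ = (−17/7) − (−24/49)·((−17/7) − (−2))/((−24/49) − (−3)) = −103/41.

−103/41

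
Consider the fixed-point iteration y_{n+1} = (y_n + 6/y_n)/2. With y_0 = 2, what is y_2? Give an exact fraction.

49/20

y_1 = (2 + 6/2)/2 = 5/2.
y_2 = (5/2 + 6/(5/2))/2 = 49/20.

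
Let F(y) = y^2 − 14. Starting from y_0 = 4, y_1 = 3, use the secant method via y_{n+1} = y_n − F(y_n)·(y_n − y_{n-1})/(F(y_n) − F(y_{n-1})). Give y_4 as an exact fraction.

F(4) = 2, F(3) = −5. y_2 = 3 − (−5)·(3 − 4)/((−5) − 2) = 26/7.
F(3) = −5, F(26/7) = −10/49. y_3 = (26/7) − (−10/49)·((26/7) − 3)/((−10/49) − (−5)) = 176/47.
F(26/7) = −10/49, F(176/47) = 50/2209. y_4 = (176/47) − (50/2209)·((176/47) − (26/7))/((50/2209) − (−10/49)) = 4591/1227.

4591/1227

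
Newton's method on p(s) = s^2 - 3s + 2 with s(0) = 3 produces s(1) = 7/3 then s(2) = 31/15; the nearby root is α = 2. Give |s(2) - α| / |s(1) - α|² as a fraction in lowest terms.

3/5

s(1) - α = 7/3 - 2 = 1/3, so |s(1) - α| = 1/3.
s(2) - α = 31/15 - 2 = 1/15, so |s(2) - α| = 1/15.
|s(1) - α|² = 1/9.
Ratio = (1/15) / (1/9) = 3/5.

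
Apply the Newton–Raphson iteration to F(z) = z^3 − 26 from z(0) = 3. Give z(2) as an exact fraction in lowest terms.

767879/259200

F'(z) = 3z^2.
F(3) = 1, F'(3) = 27, so z(1) = 3 − 1/27 = 80/27.
F(80/27) = 242/19683, F'(80/27) = 6400/243, so z(2) = (80/27) − (242/19683)/(6400/243) = 767879/259200.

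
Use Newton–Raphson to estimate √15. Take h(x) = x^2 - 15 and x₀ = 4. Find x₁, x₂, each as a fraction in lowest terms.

h'(x) = 2x.
h(4) = 1, h'(4) = 8, so x₁ = 4 - 1/8 = 31/8.
h(31/8) = 1/64, h'(31/8) = 31/4, so x₂ = (31/8) - (1/64)/(31/4) = 1921/496.

x₁ = 31/8, x₂ = 1921/496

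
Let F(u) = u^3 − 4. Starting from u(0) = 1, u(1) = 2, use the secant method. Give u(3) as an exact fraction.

F(1) = −3, F(2) = 4. u(2) = 2 − 4·(2 − 1)/(4 − (−3)) = 10/7.
F(2) = 4, F(10/7) = −372/343. u(3) = (10/7) − (−372/343)·((10/7) − 2)/((−372/343) − 4) = 169/109.

169/109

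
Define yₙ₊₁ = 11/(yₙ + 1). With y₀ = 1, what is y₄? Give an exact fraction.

y₁ = 11/(1 + 1) = 11/2.
y₂ = 11/(11/2 + 1) = 22/13.
y₃ = 11/(22/13 + 1) = 143/35.
y₄ = 11/(143/35 + 1) = 385/178.

385/178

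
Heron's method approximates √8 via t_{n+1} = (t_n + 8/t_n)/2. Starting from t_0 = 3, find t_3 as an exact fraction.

665857/235416

t_1 = (3 + 8/3)/2 = 17/6.
t_2 = (17/6 + 8/(17/6))/2 = 577/204.
t_3 = (577/204 + 8/(577/204))/2 = 665857/235416.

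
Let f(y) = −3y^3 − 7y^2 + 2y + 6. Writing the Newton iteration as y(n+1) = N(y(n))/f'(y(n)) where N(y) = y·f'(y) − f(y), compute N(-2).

14

f'(y) = −9y^2 − 14y + 2.
N(y) = y·f'(y) − f(y) = y·(−9y^2 − 14y + 2) − (−3y^3 − 7y^2 + 2y + 6) = −6y^3 − 7y^2 − 6.
N(-2) = 14.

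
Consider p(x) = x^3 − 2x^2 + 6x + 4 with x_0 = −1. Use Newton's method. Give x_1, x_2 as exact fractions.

x_1 = −8/13, x_2 = −5738/10543

p'(x) = 3x^2 − 4x + 6.
p(−1) = −5, p'(−1) = 13, so x_1 = (−1) − (−5)/13 = −8/13.
p(−8/13) = −1500/2197, p'(−8/13) = 1622/169, so x_2 = (−8/13) − (−1500/2197)/(1622/169) = −5738/10543.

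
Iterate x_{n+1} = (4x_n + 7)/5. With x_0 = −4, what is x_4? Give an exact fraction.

1559/625

x_1 = (4·(−4) + 7)/5 = −9/5.
x_2 = (4·(−9/5) + 7)/5 = −1/25.
x_3 = (4·(−1/25) + 7)/5 = 171/125.
x_4 = (4·(171/125) + 7)/5 = 1559/625.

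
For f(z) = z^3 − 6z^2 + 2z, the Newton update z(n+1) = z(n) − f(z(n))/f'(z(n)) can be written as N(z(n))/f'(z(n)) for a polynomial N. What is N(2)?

−8

f'(z) = 3z^2 − 12z + 2.
N(z) = z·f'(z) − f(z) = z·(3z^2 − 12z + 2) − (z^3 − 6z^2 + 2z) = 2z^3 − 6z^2.
N(2) = −8.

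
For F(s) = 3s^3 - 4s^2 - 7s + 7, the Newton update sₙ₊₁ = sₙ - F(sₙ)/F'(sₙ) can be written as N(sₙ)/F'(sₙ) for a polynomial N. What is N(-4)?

F'(s) = 9s^2 - 8s - 7.
N(s) = s·F'(s) - F(s) = s·(9s^2 - 8s - 7) - (3s^3 - 4s^2 - 7s + 7) = 6s^3 - 4s^2 - 7.
N(-4) = -455.

-455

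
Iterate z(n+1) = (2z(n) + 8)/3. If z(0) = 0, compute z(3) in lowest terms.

152/27

z(1) = (2·0 + 8)/3 = 8/3.
z(2) = (2·(8/3) + 8)/3 = 40/9.
z(3) = (2·(40/9) + 8)/3 = 152/27.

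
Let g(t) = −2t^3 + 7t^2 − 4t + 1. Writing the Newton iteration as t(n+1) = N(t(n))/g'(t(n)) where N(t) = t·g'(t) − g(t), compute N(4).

−145

g'(t) = −6t^2 + 14t − 4.
N(t) = t·g'(t) − g(t) = t·(−6t^2 + 14t − 4) − (−2t^3 + 7t^2 − 4t + 1) = −4t^3 + 7t^2 − 1.
N(4) = −145.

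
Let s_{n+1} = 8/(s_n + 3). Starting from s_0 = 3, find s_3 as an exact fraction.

s_1 = 8/(3 + 3) = 4/3.
s_2 = 8/(4/3 + 3) = 24/13.
s_3 = 8/(24/13 + 3) = 104/63.

104/63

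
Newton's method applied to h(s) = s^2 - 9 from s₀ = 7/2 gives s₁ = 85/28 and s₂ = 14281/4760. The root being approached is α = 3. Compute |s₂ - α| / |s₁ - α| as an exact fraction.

s₁ - α = 85/28 - 3 = 1/28, so |s₁ - α| = 1/28.
s₂ - α = 14281/4760 - 3 = 1/4760, so |s₂ - α| = 1/4760.
Ratio = (1/4760) / (1/28) = 1/170.

1/170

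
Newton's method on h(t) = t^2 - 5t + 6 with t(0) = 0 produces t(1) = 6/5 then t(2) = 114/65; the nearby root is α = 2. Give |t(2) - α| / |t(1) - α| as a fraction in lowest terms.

t(1) - α = 6/5 - 2 = -4/5, so |t(1) - α| = 4/5.
t(2) - α = 114/65 - 2 = -16/65, so |t(2) - α| = 16/65.
Ratio = (16/65) / (4/5) = 4/13.

4/13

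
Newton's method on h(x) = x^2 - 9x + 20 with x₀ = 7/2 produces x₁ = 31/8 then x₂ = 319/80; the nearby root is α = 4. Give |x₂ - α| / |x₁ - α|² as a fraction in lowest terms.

4/5

x₁ - α = 31/8 - 4 = -1/8, so |x₁ - α| = 1/8.
x₂ - α = 319/80 - 4 = -1/80, so |x₂ - α| = 1/80.
|x₁ - α|² = 1/64.
Ratio = (1/80) / (1/64) = 4/5.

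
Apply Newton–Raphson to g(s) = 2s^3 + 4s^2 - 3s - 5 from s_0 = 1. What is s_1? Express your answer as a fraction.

g'(s) = 6s^2 + 8s - 3.
g(1) = -2, g'(1) = 11, so s_1 = 1 - (-2)/11 = 13/11.

13/11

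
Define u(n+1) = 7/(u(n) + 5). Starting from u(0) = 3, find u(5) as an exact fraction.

u(1) = 7/(3 + 5) = 7/8.
u(2) = 7/(7/8 + 5) = 56/47.
u(3) = 7/(56/47 + 5) = 329/291.
u(4) = 7/(329/291 + 5) = 2037/1784.
u(5) = 7/(2037/1784 + 5) = 12488/10957.

12488/10957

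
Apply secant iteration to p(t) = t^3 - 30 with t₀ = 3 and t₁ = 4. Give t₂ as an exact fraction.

114/37

p(3) = -3, p(4) = 34. t₂ = 4 - 34·(4 - 3)/(34 - (-3)) = 114/37.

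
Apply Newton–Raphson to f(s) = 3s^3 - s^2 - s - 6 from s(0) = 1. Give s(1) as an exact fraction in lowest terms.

f'(s) = 9s^2 - 2s - 1.
f(1) = -5, f'(1) = 6, so s(1) = 1 - (-5)/6 = 11/6.

11/6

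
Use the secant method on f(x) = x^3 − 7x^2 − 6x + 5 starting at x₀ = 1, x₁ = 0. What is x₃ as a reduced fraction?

720/1259

f(1) = −7, f(0) = 5. x₂ = 0 − 5·(0 − 1)/(5 − (−7)) = 5/12.
f(0) = 5, f(5/12) = 2345/1728. x₃ = (5/12) − (2345/1728)·((5/12) − 0)/((2345/1728) − 5) = 720/1259.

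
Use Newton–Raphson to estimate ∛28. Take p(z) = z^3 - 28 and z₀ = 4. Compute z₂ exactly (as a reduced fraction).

p'(z) = 3z^2.
p(4) = 36, p'(4) = 48, so z₁ = 4 - 36/48 = 13/4.
p(13/4) = 405/64, p'(13/4) = 507/16, so z₂ = (13/4) - (405/64)/(507/16) = 1031/338.

1031/338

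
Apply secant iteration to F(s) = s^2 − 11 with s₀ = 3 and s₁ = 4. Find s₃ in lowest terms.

169/51

F(3) = −2, F(4) = 5. s₂ = 4 − 5·(4 − 3)/(5 − (−2)) = 23/7.
F(4) = 5, F(23/7) = −10/49. s₃ = (23/7) − (−10/49)·((23/7) − 4)/((−10/49) − 5) = 169/51.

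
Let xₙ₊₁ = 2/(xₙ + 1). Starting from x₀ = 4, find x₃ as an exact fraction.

14/17

x₁ = 2/(4 + 1) = 2/5.
x₂ = 2/(2/5 + 1) = 10/7.
x₃ = 2/(10/7 + 1) = 14/17.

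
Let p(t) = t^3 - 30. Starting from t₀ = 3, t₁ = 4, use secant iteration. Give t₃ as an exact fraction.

p(3) = -3, p(4) = 34. t₂ = 4 - 34·(4 - 3)/(34 - (-3)) = 114/37.
p(4) = 34, p(114/37) = -38046/50653. t₃ = (114/37) - (-38046/50653)·((114/37) - 4)/((-38046/50653) - 34) = 80271/25886.

80271/25886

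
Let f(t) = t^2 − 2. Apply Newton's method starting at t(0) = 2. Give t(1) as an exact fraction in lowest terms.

3/2

f'(t) = 2t.
f(2) = 2, f'(2) = 4, so t(1) = 2 − 2/4 = 3/2.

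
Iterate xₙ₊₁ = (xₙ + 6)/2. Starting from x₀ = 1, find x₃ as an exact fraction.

x₁ = (1 + 6)/2 = 7/2.
x₂ = ((7/2) + 6)/2 = 19/4.
x₃ = ((19/4) + 6)/2 = 43/8.

43/8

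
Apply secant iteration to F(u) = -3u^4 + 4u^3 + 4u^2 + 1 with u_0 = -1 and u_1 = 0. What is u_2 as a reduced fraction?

-1/3

F(-1) = -2, F(0) = 1. u_2 = 0 - 1·(0 - (-1))/(1 - (-2)) = -1/3.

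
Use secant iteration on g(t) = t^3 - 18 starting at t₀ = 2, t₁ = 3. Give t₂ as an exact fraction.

48/19

g(2) = -10, g(3) = 9. t₂ = 3 - 9·(3 - 2)/(9 - (-10)) = 48/19.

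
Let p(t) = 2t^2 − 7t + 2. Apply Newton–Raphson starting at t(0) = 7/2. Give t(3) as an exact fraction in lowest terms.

3015765/946526

p'(t) = 4t − 7.
p(7/2) = 2, p'(7/2) = 7, so t(1) = (7/2) − 2/7 = 45/14.
p(45/14) = 8/49, p'(45/14) = 41/7, so t(2) = (45/14) − (8/49)/(41/7) = 1829/574.
p(1829/574) = 128/82369, p'(1829/574) = 1649/287, so t(3) = (1829/574) − (128/82369)/(1649/287) = 3015765/946526.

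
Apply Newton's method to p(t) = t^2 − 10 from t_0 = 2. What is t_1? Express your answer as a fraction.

7/2

p'(t) = 2t.
p(2) = −6, p'(2) = 4, so t_1 = 2 − (−6)/4 = 7/2.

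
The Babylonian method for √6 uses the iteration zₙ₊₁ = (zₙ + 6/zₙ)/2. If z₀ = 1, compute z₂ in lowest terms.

z₁ = (1 + 6/1)/2 = 7/2.
z₂ = (7/2 + 6/(7/2))/2 = 73/28.

73/28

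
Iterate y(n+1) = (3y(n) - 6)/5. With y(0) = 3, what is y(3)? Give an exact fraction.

y(1) = (3·3 - 6)/5 = 3/5.
y(2) = (3·(3/5) - 6)/5 = -21/25.
y(3) = (3·(-21/25) - 6)/5 = -213/125.

-213/125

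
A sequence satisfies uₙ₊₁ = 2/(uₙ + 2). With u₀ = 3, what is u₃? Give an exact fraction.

12/17

u₁ = 2/(3 + 2) = 2/5.
u₂ = 2/(2/5 + 2) = 5/6.
u₃ = 2/(5/6 + 2) = 12/17.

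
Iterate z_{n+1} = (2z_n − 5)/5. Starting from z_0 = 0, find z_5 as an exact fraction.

−1031/625

z_1 = (2·0 − 5)/5 = −1.
z_2 = (2·(−1) − 5)/5 = −7/5.
z_3 = (2·(−7/5) − 5)/5 = −39/25.
z_4 = (2·(−39/25) − 5)/5 = −203/125.
z_5 = (2·(−203/125) − 5)/5 = −1031/625.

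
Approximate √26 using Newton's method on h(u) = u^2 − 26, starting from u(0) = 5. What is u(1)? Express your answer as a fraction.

51/10

h'(u) = 2u.
h(5) = −1, h'(5) = 10, so u(1) = 5 − (−1)/10 = 51/10.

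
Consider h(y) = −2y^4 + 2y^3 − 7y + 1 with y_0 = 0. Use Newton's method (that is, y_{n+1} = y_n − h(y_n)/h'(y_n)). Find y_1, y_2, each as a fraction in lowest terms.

y_1 = 1/7, y_2 = 793/5523

h'(y) = −8y^3 + 6y^2 − 7.
h(0) = 1, h'(0) = −7, so y_1 = 0 − 1/(−7) = 1/7.
h(1/7) = 12/2401, h'(1/7) = −2367/343, so y_2 = (1/7) − (12/2401)/(−2367/343) = 793/5523.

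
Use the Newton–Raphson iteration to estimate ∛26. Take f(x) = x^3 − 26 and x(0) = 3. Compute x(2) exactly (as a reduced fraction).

767879/259200

f'(x) = 3x^2.
f(3) = 1, f'(3) = 27, so x(1) = 3 − 1/27 = 80/27.
f(80/27) = 242/19683, f'(80/27) = 6400/243, so x(2) = (80/27) − (242/19683)/(6400/243) = 767879/259200.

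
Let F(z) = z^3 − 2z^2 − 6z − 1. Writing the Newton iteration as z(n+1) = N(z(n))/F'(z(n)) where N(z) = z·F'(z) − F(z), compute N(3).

F'(z) = 3z^2 − 4z − 6.
N(z) = z·F'(z) − F(z) = z·(3z^2 − 4z − 6) − (z^3 − 2z^2 − 6z − 1) = 2z^3 − 2z^2 + 1.
N(3) = 37.

37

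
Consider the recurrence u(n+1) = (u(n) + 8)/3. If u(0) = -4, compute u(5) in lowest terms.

u(1) = ((-4) + 8)/3 = 4/3.
u(2) = ((4/3) + 8)/3 = 28/9.
u(3) = ((28/9) + 8)/3 = 100/27.
u(4) = ((100/27) + 8)/3 = 316/81.
u(5) = ((316/81) + 8)/3 = 964/243.

964/243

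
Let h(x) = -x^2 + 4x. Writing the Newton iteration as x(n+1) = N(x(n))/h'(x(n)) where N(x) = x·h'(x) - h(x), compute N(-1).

-1

h'(x) = -2x + 4.
N(x) = x·h'(x) - h(x) = x·(-2x + 4) - (-x^2 + 4x) = -x^2.
N(-1) = -1.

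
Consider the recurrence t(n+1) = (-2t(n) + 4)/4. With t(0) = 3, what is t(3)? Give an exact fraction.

t(1) = (-2·3 + 4)/4 = -1/2.
t(2) = (-2·(-1/2) + 4)/4 = 5/4.
t(3) = (-2·(5/4) + 4)/4 = 3/8.

3/8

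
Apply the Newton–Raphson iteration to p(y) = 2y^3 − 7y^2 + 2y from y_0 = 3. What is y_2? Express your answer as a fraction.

83025/26054

p'(y) = 6y^2 − 14y + 2.
p(3) = −3, p'(3) = 14, so y_1 = 3 − (−3)/14 = 45/14.
p(45/14) = 180/343, p'(45/14) = 1861/98, so y_2 = (45/14) − (180/343)/(1861/98) = 83025/26054.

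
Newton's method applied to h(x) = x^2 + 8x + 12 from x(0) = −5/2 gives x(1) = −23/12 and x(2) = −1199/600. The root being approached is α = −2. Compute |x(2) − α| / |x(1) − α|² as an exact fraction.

x(1) − α = −23/12 − (−2) = −23/12 + 2 = 1/12, so |x(1) − α| = 1/12.
x(2) − α = −1199/600 − (−2) = −1199/600 + 2 = 1/600, so |x(2) − α| = 1/600.
|x(1) − α|² = 1/144.
Ratio = (1/600) / (1/144) = 6/25.

6/25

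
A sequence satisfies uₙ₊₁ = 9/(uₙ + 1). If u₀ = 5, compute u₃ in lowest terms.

u₁ = 9/(5 + 1) = 3/2.
u₂ = 9/(3/2 + 1) = 18/5.
u₃ = 9/(18/5 + 1) = 45/23.

45/23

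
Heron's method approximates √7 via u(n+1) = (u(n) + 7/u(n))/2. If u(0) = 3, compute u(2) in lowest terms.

127/48

u(1) = (3 + 7/3)/2 = 8/3.
u(2) = (8/3 + 7/(8/3))/2 = 127/48.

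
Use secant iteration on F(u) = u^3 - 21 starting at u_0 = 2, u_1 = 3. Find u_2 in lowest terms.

F(2) = -13, F(3) = 6. u_2 = 3 - 6·(3 - 2)/(6 - (-13)) = 51/19.

51/19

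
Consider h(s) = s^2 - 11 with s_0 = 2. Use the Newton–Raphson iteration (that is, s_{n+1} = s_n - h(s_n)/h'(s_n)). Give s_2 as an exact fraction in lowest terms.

h'(s) = 2s.
h(2) = -7, h'(2) = 4, so s_1 = 2 - (-7)/4 = 15/4.
h(15/4) = 49/16, h'(15/4) = 15/2, so s_2 = (15/4) - (49/16)/(15/2) = 401/120.

401/120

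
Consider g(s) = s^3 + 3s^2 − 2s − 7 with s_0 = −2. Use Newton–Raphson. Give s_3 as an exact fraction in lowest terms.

−30471/18394

g'(s) = 3s^2 + 6s − 2.
g(−2) = 1, g'(−2) = −2, so s_1 = (−2) − 1/(−2) = −3/2.
g(−3/2) = −5/8, g'(−3/2) = −17/4, so s_2 = (−3/2) − (−5/8)/(−17/4) = −28/17.
g(−28/17) = −175/4913, g'(−28/17) = −1082/289, so s_3 = (−28/17) − (−175/4913)/(−1082/289) = −30471/18394.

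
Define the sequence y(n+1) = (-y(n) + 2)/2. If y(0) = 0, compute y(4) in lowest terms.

5/8

y(1) = (-0 + 2)/2 = 1.
y(2) = (-1 + 2)/2 = 1/2.
y(3) = (-(1/2) + 2)/2 = 3/4.
y(4) = (-(3/4) + 2)/2 = 5/8.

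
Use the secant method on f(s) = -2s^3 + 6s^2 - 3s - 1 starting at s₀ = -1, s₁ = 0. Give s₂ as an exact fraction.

f(-1) = 10, f(0) = -1. s₂ = 0 - (-1)·(0 - (-1))/((-1) - 10) = -1/11.

-1/11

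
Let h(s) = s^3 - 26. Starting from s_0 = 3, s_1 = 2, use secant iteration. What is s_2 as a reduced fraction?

56/19

h(3) = 1, h(2) = -18. s_2 = 2 - (-18)·(2 - 3)/((-18) - 1) = 56/19.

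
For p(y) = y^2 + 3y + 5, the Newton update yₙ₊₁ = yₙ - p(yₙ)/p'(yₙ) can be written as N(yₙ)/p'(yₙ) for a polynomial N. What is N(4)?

11

p'(y) = 2y + 3.
N(y) = y·p'(y) - p(y) = y·(2y + 3) - (y^2 + 3y + 5) = y^2 - 5.
N(4) = 11.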